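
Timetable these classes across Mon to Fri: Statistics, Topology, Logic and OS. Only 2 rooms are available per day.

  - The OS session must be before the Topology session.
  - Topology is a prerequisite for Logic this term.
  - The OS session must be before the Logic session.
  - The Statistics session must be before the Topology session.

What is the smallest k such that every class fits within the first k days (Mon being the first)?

3 days

The precedence chain requires at least 3 distinct days.
With at most 2 per day and 4 classes, at least 2 days are needed.
3 works (last occupied day: Wed): for example Topology in Tue; Statistics in Mon; OS in Mon; Logic in Wed.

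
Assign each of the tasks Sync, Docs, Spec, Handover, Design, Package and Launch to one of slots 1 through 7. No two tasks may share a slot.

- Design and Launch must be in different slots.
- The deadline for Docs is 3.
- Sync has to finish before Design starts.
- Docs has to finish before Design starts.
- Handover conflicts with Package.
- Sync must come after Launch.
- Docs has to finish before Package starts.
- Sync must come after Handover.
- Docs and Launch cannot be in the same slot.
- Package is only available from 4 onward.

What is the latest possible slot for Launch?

5

Downstream work caps Launch at 5.
Launch at 5 is achievable: Docs -> 1, Sync -> 6, Package -> 4, Launch -> 5, Design -> 7, Spec -> 3, Handover -> 2.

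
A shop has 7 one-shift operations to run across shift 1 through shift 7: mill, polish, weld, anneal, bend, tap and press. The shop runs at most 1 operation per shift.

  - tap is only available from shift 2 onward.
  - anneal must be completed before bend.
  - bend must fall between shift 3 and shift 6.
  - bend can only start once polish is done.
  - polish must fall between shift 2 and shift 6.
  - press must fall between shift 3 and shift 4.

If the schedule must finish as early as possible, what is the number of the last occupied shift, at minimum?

7

The precedence chain requires at least 2 distinct shifts.
With at most 1 per shift and 7 operations, at least 7 shifts are needed.
bend can't be placed before shift 3, so the schedule must run through at least shift 3.
7 works (last occupied shift: shift 7): for example anneal in shift 1, weld in shift 7, tap in shift 5, press in shift 3, polish in shift 2, mill in shift 6, bend in shift 4.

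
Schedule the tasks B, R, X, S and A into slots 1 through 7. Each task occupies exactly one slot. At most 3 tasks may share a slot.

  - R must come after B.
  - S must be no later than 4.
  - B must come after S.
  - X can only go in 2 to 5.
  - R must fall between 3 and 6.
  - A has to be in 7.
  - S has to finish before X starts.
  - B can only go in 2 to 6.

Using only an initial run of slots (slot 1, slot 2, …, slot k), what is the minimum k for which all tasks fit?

The precedence chain requires at least 3 distinct slots.
With at most 3 per slot and 5 tasks, at least 2 slots are needed.
A can't be placed before 7, so the schedule must run through at least slot 7.
7 works (last occupied slot: 7): for example A=7, X=2, R=3, B=2, S=1.

7 slots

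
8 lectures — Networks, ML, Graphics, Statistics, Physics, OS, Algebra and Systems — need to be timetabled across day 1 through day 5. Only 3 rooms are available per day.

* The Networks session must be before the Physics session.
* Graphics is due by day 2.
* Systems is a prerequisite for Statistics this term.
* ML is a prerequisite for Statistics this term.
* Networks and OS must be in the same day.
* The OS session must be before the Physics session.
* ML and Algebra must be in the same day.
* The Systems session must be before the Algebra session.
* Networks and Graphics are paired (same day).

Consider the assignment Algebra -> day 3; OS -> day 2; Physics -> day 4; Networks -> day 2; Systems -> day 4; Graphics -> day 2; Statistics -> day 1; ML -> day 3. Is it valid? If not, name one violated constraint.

ML and Algebra must be in the same day — holds.
Only 3 rooms are available per day — holds.
ML is a prerequisite for Statistics this term — violated.
Systems is a prerequisite for Statistics this term — violated.
Networks and OS must be in the same day — holds.
The Networks session must be before the Physics session — holds.
Networks and Graphics are paired (same day) — holds.
Graphics is due by day 2 — holds.
The Systems session must be before the Algebra session — violated.
The OS session must be before the Physics session — holds.

No. Systems is a prerequisite for Statistics this term is not satisfied.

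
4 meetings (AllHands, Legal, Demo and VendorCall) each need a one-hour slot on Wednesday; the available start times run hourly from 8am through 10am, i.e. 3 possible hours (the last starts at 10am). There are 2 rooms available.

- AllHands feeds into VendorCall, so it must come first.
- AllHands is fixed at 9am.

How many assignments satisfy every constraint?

Splitting on Legal: it can be 8am (3), 9am (2), 10am (2). Listing each branch's schedules as (AllHands, Demo, VendorCall):
Legal=8am: (9am,8am,10am) (9am,9am,10am) (9am,10am,10am) — 3.
Legal=9am: (9am,8am,10am) (9am,10am,10am) — 2.
Legal=10am: (9am,8am,10am) (9am,9am,10am) — 2.
Summing: 3 + 2 + 2 = 7.

7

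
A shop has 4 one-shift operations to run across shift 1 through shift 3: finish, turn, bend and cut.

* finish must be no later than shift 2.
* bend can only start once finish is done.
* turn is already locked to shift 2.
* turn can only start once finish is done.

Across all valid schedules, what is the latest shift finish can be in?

Finish's own window allows nothing later than shift 2; downstream work caps finish at shift 1.
finish at shift 1 is achievable: turn -> shift 2; bend -> shift 2; cut -> shift 1; finish -> shift 1.

shift 1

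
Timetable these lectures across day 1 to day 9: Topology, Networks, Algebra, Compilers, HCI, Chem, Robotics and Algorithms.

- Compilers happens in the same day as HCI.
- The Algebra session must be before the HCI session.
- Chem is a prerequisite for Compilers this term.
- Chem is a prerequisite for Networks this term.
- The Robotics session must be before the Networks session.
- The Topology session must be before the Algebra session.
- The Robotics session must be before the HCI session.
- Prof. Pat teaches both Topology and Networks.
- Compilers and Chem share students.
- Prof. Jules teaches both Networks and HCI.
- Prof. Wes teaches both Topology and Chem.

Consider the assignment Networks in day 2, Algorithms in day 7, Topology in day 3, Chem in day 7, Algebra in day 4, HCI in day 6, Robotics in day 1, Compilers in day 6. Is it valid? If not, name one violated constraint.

The Robotics session must be before the Networks session — holds.
Prof. Jules teaches both Networks and HCI — holds.
The Algebra session must be before the HCI session — holds.
The Robotics session must be before the HCI session — holds.
Compilers and Chem share students — holds.
Compilers happens in the same day as HCI — holds.
Chem is a prerequisite for Compilers this term — violated.
Prof. Pat teaches both Topology and Networks — holds.
Prof. Wes teaches both Topology and Chem — holds.
The Topology session must be before the Algebra session — holds.
Chem is a prerequisite for Networks this term — violated.

No — it violates: Chem is a prerequisite for Networks this term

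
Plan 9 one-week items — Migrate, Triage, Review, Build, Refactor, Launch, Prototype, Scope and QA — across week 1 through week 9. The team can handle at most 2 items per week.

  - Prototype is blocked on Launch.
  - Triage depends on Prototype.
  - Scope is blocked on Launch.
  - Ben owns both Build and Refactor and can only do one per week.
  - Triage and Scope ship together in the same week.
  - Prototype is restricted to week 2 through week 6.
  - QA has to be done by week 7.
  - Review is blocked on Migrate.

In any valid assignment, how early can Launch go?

week 1

Downstream work caps Launch at week 5.
Launch at week 1 is achievable: Triage in week 3; Scope in week 3; Review in week 4; Refactor in week 5; Migrate in week 2; Launch in week 1; Prototype in week 2; QA in week 1; Build in week 4.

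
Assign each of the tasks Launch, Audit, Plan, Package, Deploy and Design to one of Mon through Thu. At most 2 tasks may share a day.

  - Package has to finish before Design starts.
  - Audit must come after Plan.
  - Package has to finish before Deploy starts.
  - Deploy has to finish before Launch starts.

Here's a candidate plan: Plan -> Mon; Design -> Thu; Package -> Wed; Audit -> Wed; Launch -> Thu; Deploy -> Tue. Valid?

No. Package has to finish before Deploy starts is not satisfied.

Package has to finish before Design starts — holds.
Deploy has to finish before Launch starts — holds.
At most 2 tasks may share a day — holds.
Package has to finish before Deploy starts — violated.
Audit must come after Plan — holds.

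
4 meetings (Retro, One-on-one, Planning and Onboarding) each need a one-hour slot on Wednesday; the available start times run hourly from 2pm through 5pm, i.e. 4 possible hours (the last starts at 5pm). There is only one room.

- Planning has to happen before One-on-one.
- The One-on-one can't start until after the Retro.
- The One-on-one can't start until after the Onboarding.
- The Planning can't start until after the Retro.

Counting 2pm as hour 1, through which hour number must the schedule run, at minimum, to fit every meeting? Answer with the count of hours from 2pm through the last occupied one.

4

The precedence chain requires at least 3 distinct hours.
With at most 1 per hour and 4 meetings, at least 4 hours are needed.
4 works (last occupied hour: 5pm): for example Retro in 2pm; Planning in 3pm; One-on-one in 5pm; Onboarding in 4pm.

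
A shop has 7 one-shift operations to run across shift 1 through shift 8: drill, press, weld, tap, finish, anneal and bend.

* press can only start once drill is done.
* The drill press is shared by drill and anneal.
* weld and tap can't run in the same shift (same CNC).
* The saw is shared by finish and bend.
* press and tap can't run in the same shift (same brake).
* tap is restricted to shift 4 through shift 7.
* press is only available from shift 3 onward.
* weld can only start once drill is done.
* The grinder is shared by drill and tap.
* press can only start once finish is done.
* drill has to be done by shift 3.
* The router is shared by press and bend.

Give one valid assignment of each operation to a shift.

finish in shift 1; tap in shift 4; drill in shift 1; press in shift 3; bend in shift 2; anneal in shift 2; weld in shift 2

Checking: drill(shift 1) before weld(shift 2); drill(shift 1) before press(shift 3); finish(shift 1) before press(shift 3); press(shift 3) != bend(shift 2); drill(shift 1) != tap(shift 4); weld(shift 2) != tap(shift 4); drill(shift 1) != anneal(shift 2); press(shift 3) != tap(shift 4); finish(shift 1) != bend(shift 2); press=shift 3 in [shift 3,shift 8]; drill=shift 1 in [shift 1,shift 3]; tap=shift 4 in [shift 4,shift 7].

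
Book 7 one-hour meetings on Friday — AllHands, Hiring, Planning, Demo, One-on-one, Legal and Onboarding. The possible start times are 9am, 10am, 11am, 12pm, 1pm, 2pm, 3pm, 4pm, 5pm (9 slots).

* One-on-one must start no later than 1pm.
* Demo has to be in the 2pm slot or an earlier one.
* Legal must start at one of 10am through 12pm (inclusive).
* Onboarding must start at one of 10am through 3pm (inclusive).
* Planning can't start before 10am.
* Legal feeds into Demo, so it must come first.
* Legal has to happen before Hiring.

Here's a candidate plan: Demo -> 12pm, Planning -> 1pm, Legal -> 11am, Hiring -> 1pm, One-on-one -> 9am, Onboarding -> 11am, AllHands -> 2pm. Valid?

Valid

Demo has to be in the 2pm slot or an earlier one — holds.
One-on-one must start no later than 1pm — holds.
Legal must start at one of 10am through 12pm (inclusive) — holds.
Onboarding must start at one of 10am through 3pm (inclusive) — holds.
Legal has to happen before Hiring — holds.
Planning can't start before 10am — holds.
Legal feeds into Demo, so it must come first — holds.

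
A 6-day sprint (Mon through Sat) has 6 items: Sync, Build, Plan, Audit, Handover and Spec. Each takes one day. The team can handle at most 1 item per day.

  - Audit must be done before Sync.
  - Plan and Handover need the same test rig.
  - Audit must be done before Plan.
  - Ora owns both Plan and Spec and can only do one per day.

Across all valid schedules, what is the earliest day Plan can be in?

Tue

Precedence pushes Plan to at least Tue.
Plan at Tue is achievable: Plan=Tue, Build=Thu, Handover=Fri, Sync=Wed, Audit=Mon, Spec=Sat.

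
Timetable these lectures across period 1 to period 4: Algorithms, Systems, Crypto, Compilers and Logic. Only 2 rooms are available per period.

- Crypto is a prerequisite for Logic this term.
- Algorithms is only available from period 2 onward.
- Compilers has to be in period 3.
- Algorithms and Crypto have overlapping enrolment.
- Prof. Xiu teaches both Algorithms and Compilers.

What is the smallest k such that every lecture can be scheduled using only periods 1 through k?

3

The precedence chain requires at least 2 distinct periods.
With at most 2 per period and 5 lectures, at least 3 periods are needed.
Compilers can't be placed before period 3, so the schedule must run through at least period 3.
3 works (last occupied period: period 3): for example Crypto -> period 1, Compilers -> period 3, Systems -> period 1, Algorithms -> period 2, Logic -> period 2.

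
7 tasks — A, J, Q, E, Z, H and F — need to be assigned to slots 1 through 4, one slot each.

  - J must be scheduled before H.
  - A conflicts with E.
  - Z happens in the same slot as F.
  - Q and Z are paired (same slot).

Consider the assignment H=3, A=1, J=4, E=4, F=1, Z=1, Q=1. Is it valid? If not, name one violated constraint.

J must be scheduled before H — violated.
Z happens in the same slot as F — holds.
A conflicts with E — holds.
Q and Z are paired (same slot) — holds.

No — it violates: J must be scheduled before H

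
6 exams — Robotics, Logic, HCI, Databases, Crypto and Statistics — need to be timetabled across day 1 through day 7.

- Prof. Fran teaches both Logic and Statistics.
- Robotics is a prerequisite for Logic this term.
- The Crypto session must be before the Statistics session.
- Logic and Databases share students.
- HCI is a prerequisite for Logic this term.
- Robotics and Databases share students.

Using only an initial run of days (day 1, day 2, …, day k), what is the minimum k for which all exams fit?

3 days

The precedence chain requires at least 2 distinct days.
Could 2 days be enough, i.e. nothing placed later than day 2? No: Logic must come after Robotics (at day 1 or later) → {day 2}; Robotics must come before Logic (at day 2 or earlier) → {day 1}; Databases can't share with Logic (day 2) → {day 1}; Databases can't share with Robotics (day 1) → nothing is left.
So 2 days is not enough.
3 works (last occupied day: day 3): for example Logic in day 2; Databases in day 3; Statistics in day 3; Robotics in day 1; HCI in day 1; Crypto in day 1.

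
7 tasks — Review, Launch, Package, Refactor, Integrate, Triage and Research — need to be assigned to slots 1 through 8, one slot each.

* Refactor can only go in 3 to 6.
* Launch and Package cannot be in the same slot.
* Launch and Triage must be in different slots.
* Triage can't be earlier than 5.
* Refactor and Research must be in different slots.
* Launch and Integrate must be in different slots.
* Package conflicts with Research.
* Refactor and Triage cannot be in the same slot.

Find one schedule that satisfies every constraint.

Launch in 1, Package in 2, Triage in 5, Integrate in 2, Research in 1, Review in 1, Refactor in 3

Checking: Refactor(3) != Triage(5); Launch(1) != Triage(5); Launch(1) != Integrate(2); Package(2) != Research(1); Launch(1) != Package(2); Refactor(3) != Research(1); Triage=5 in [5,8]; Refactor=3 in [3,6].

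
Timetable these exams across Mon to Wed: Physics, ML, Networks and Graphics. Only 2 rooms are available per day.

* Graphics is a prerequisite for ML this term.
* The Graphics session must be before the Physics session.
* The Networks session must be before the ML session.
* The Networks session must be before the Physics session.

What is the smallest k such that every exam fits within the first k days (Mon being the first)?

The precedence chain requires at least 2 distinct days.
With at most 2 per day and 4 exams, at least 2 days are needed.
2 works (last occupied day: Tue): for example Physics -> Tue; Graphics -> Mon; Networks -> Mon; ML -> Tue.

2 days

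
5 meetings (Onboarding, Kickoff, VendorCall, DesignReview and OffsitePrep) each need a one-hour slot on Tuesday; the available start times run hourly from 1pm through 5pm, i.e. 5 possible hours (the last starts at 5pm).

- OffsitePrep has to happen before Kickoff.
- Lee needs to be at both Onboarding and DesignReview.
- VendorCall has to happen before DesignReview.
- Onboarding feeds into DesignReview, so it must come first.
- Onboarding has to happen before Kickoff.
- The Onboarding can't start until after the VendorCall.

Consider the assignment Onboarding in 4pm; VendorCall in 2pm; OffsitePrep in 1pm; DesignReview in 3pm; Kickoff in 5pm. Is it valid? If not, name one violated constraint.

VendorCall has to happen before DesignReview — holds.
Lee needs to be at both Onboarding and DesignReview — holds.
OffsitePrep has to happen before Kickoff — holds.
Onboarding feeds into DesignReview, so it must come first — violated.
The Onboarding can't start until after the VendorCall — holds.
Onboarding has to happen before Kickoff — holds.

Invalid. Onboarding feeds into DesignReview, so it must come first.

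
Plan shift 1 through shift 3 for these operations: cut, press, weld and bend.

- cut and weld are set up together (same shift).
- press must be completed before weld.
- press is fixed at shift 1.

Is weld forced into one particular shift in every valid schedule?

No

weld can be shift 2 (e.g. cut in shift 2; bend in shift 1; weld in shift 2; press in shift 1) or shift 3 (e.g. weld in shift 3; cut in shift 3; press in shift 1; bend in shift 1).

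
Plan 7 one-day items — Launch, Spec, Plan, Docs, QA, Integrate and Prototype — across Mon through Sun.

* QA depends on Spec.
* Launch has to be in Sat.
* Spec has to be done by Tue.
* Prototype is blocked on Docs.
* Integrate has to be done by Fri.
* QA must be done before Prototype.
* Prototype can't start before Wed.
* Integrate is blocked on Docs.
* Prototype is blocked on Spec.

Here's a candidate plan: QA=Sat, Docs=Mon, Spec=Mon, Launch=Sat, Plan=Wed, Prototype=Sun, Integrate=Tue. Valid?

Yes

Launch has to be in Sat — holds.
Prototype is blocked on Docs — holds.
Integrate has to be done by Fri — holds.
Prototype can't start before Wed — holds.
QA depends on Spec — holds.
QA must be done before Prototype — holds.
Integrate is blocked on Docs — holds.
Prototype is blocked on Spec — holds.
Spec has to be done by Tue — holds.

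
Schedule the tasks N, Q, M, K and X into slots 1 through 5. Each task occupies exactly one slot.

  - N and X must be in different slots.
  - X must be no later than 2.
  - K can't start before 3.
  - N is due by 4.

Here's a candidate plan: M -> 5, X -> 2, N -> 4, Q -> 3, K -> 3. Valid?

N is due by 4 — holds.
K can't start before 3 — holds.
N and X must be in different slots — holds.
X must be no later than 2 — holds.

Yes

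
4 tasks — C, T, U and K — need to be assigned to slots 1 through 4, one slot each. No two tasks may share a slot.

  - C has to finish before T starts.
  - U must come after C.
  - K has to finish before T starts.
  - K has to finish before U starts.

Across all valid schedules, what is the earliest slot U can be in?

3

Precedence pushes U to at least 2.
U at 3 is achievable: T=4; C=1; K=2; U=3.
Nothing earlier works — the capacity limit rule out every slot before 3.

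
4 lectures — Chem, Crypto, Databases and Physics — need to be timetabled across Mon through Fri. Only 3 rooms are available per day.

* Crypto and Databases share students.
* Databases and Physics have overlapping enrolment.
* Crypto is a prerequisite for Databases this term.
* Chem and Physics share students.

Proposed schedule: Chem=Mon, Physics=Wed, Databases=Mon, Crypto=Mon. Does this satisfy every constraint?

Databases and Physics have overlapping enrolment — holds.
Crypto is a prerequisite for Databases this term — violated.
Chem and Physics share students — holds.
Crypto and Databases share students — violated.
Only 3 rooms are available per day — holds.

No — it violates: Crypto and Databases share students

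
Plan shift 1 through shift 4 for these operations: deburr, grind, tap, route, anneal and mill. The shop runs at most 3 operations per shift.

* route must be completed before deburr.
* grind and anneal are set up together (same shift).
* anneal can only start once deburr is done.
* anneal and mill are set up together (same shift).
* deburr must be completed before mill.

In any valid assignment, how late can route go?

Downstream work caps route at shift 2.
route at shift 2 is achievable: tap -> shift 1; deburr -> shift 3; mill -> shift 4; route -> shift 2; anneal -> shift 4; grind -> shift 4.

shift 2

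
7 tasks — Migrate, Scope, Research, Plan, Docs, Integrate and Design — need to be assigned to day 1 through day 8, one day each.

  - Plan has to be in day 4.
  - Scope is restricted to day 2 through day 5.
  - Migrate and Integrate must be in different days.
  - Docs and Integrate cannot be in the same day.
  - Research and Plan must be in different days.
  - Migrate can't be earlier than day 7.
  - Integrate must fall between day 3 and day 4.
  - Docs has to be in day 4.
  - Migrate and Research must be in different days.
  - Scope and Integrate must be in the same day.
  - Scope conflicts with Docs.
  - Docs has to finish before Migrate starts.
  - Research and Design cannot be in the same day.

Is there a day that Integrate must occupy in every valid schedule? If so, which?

Integrate's window is day 3–day 4.
Docs is fixed at day 4, and Integrate can't share a day with Docs.
So Integrate must be day 3.

day 3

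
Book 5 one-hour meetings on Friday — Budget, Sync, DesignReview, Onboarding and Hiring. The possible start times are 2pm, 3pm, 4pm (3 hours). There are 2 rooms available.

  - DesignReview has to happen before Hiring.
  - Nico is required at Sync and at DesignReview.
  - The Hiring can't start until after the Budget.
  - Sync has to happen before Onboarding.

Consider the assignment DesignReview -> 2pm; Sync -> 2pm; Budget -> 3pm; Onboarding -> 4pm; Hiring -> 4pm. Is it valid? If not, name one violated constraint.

The Hiring can't start until after the Budget — holds.
DesignReview has to happen before Hiring — holds.
There are 2 rooms available — holds.
Sync has to happen before Onboarding — holds.
Nico is required at Sync and at DesignReview — violated.

Invalid. Nico is required at Sync and at DesignReview.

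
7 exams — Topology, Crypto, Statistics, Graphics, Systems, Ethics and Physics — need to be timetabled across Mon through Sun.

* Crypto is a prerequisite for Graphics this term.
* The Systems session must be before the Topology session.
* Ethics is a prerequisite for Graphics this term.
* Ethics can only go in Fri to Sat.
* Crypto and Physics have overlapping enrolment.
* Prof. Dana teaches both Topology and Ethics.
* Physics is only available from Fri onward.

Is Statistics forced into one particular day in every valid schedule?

Statistics can be Mon (e.g. Physics=Fri, Graphics=Sat, Statistics=Mon, Crypto=Mon, Systems=Mon, Topology=Tue, Ethics=Fri) or Tue (e.g. Ethics -> Fri, Topology -> Tue, Graphics -> Sat, Systems -> Mon, Crypto -> Mon, Physics -> Fri, Statistics -> Tue).

No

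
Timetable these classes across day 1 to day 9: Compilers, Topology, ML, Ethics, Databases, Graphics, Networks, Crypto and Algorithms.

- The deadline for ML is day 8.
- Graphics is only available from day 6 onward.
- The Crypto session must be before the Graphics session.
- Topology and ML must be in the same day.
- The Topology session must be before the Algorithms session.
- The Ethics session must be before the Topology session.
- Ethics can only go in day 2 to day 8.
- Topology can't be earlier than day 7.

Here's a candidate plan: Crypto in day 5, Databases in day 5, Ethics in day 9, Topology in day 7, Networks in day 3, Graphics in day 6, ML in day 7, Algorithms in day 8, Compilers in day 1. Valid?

No. Ethics can only go in day 2 to day 8 is not satisfied.

Topology and ML must be in the same day — holds.
Graphics is only available from day 6 onward — holds.
Ethics can only go in day 2 to day 8 — violated.
The Crypto session must be before the Graphics session — holds.
The Topology session must be before the Algorithms session — holds.
Topology can't be earlier than day 7 — holds.
The Ethics session must be before the Topology session — violated.
The deadline for ML is day 8 — holds.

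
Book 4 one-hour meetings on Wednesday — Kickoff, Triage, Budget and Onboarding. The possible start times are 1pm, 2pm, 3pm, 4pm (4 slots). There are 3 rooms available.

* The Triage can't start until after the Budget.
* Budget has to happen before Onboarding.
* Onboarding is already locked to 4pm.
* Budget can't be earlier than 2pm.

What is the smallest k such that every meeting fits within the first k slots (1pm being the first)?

4 slots

The precedence chain requires at least 2 distinct slots.
With at most 3 per slot and 4 meetings, at least 2 slots are needed.
Onboarding can't be placed before 4pm — that is slot 4 counting from 1pm — so the schedule must run through at least 4 slots.
4 works (last occupied slot: 4pm): for example Kickoff in 1pm; Onboarding in 4pm; Budget in 2pm; Triage in 3pm.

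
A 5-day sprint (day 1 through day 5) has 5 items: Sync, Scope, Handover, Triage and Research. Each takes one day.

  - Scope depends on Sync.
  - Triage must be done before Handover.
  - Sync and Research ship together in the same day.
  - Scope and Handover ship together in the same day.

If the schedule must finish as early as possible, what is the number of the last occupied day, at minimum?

day 2

The precedence chain requires at least 2 distinct days.
2 works (last occupied day: day 2): for example Triage=day 1, Research=day 1, Sync=day 1, Scope=day 2, Handover=day 2.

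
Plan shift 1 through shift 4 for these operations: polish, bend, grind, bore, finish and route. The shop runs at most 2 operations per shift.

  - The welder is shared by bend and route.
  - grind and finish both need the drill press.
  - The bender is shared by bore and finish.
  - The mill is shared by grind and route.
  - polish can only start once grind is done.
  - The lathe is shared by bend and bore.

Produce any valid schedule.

bend -> shift 1; polish -> shift 2; bore -> shift 2; route -> shift 3; finish -> shift 3; grind -> shift 1

Checking: grind(shift 1) before polish(shift 2); grind(shift 1) != finish(shift 3); grind(shift 1) != route(shift 3); bore(shift 2) != finish(shift 3); bend(shift 1) != bore(shift 2); bend(shift 1) != route(shift 3); max 2 per shift (cap 2).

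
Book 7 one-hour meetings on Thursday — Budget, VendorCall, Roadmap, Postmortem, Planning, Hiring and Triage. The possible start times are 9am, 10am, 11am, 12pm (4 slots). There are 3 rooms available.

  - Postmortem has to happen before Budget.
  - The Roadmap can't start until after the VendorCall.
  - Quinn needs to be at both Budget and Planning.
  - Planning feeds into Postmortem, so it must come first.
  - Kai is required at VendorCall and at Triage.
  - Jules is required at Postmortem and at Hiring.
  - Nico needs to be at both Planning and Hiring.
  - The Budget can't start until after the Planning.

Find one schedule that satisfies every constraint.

Triage in 10am, Postmortem in 10am, Planning in 9am, Budget in 11am, VendorCall in 9am, Roadmap in 10am, Hiring in 11am

Checking: Postmortem(10am) before Budget(11am); Planning(9am) before Budget(11am); VendorCall(9am) before Roadmap(10am); Planning(9am) before Postmortem(10am); Planning(9am) != Hiring(11am); Budget(11am) != Planning(9am); VendorCall(9am) != Triage(10am); Postmortem(10am) != Hiring(11am); max 3 per slot (cap 3).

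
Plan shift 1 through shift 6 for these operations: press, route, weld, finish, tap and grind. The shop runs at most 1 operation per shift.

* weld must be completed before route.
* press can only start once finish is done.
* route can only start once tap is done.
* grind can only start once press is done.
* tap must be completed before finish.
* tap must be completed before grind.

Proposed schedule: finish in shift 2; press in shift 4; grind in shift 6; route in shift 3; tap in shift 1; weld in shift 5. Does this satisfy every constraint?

tap must be completed before grind — holds.
tap must be completed before finish — holds.
The shop runs at most 1 operation per shift — holds.
route can only start once tap is done — holds.
grind can only start once press is done — holds.
weld must be completed before route — violated.
press can only start once finish is done — holds.

Invalid. weld must be completed before route.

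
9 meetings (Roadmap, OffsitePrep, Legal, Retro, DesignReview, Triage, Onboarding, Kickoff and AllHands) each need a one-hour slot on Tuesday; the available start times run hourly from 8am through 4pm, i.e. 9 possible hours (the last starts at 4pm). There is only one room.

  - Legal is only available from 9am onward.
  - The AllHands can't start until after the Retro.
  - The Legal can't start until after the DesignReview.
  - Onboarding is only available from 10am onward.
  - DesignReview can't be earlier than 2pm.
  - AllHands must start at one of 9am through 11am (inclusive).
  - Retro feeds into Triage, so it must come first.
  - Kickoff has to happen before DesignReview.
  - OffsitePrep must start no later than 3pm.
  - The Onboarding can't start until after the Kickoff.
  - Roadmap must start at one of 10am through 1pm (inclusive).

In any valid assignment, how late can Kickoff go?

Downstream work caps Kickoff at 2pm.
Kickoff at 1pm is achievable: Triage=12pm; AllHands=9am; Legal=4pm; OffsitePrep=11am; Onboarding=3pm; Retro=8am; Kickoff=1pm; Roadmap=10am; DesignReview=2pm.
Nothing later works — the capacity limit rule out every hour after 1pm.

1pm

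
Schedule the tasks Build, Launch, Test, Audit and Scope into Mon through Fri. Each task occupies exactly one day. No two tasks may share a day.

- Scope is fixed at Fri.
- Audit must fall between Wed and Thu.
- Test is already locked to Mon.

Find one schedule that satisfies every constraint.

Launch=Thu, Test=Mon, Scope=Fri, Build=Tue, Audit=Wed

Checking: Scope=Fri in [Fri,Fri]; Test=Mon in [Mon,Mon]; Audit=Wed in [Wed,Thu]; max 1 per day (cap 1).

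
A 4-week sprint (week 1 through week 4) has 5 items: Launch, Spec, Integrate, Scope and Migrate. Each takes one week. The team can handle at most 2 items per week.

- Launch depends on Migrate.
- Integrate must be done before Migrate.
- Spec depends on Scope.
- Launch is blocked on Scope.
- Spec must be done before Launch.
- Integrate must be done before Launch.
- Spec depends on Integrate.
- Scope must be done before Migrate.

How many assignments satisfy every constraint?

Splitting on Launch: it can be week 3 (1), week 4 (7). Listing each branch's schedules as (Spec, Integrate, Scope, Migrate) by week number:
Launch=week 3: (2,1,1,2) — 1.
Launch=week 4: (2,1,1,2) (2,1,1,3) (3,1,1,2) (3,1,1,3) (3,1,2,3) (3,2,1,3) (3,2,2,3) — 7.
Summing: 1 + 7 = 8.

8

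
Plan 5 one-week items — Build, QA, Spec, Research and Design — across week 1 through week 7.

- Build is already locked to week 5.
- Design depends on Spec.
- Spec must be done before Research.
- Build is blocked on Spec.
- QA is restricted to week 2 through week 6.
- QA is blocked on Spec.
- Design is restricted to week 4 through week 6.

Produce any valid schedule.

QA=week 2; Build=week 5; Design=week 4; Spec=week 1; Research=week 2

Checking: Spec(week 1) before Design(week 4); Spec(week 1) before Research(week 2); Spec(week 1) before Build(week 5); Spec(week 1) before QA(week 2); Build=week 5 in [week 5,week 5]; Design=week 4 in [week 4,week 6]; QA=week 2 in [week 2,week 6].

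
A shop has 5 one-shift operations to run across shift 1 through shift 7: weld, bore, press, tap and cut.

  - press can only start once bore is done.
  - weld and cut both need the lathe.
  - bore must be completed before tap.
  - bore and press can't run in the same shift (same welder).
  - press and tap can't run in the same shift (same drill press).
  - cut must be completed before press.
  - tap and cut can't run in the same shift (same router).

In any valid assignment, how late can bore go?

shift 5

Downstream work caps bore at shift 6.
bore at shift 5 is achievable: cut=shift 1, bore=shift 5, press=shift 6, tap=shift 7, weld=shift 2.
Nothing later works — the conflict constraints rule out every shift after shift 5.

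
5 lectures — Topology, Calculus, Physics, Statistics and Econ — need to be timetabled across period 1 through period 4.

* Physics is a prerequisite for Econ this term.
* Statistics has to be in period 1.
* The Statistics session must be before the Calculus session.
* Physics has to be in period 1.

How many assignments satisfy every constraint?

36

Splitting on Topology: it can be period 1 (9), period 2 (9), period 3 (9), period 4 (9). Listing each branch's schedules as (Calculus, Physics, Statistics, Econ) by period number:
Topology=period 1: (2,1,1,2) (2,1,1,3) (2,1,1,4) (3,1,1,2) (3,1,1,3) (3,1,1,4) (4,1,1,2) (4,1,1,3) (4,1,1,4) — 9.
Topology=period 2: (2,1,1,2) (2,1,1,3) (2,1,1,4) (3,1,1,2) (3,1,1,3) (3,1,1,4) (4,1,1,2) (4,1,1,3) (4,1,1,4) — 9.
Topology=period 3: (2,1,1,2) (2,1,1,3) (2,1,1,4) (3,1,1,2) (3,1,1,3) (3,1,1,4) (4,1,1,2) (4,1,1,3) (4,1,1,4) — 9.
Topology=period 4: (2,1,1,2) (2,1,1,3) (2,1,1,4) (3,1,1,2) (3,1,1,3) (3,1,1,4) (4,1,1,2) (4,1,1,3) (4,1,1,4) — 9.
Summing: 9 + 9 + 9 + 9 = 36.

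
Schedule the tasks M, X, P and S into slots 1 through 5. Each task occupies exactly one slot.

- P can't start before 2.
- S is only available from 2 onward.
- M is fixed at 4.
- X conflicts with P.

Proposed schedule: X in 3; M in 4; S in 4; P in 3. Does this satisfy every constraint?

P can't start before 2 — holds.
X conflicts with P — violated.
M is fixed at 4 — holds.
S is only available from 2 onward — holds.

No. X conflicts with P is not satisfied.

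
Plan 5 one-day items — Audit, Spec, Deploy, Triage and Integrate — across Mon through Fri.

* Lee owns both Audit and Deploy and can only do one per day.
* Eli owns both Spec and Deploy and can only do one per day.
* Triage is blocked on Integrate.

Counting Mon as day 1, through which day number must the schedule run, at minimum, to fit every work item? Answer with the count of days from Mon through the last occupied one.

The precedence chain requires at least 2 distinct days.
2 works (last occupied day: Tue): for example Deploy in Tue; Spec in Mon; Integrate in Mon; Triage in Tue; Audit in Mon.

2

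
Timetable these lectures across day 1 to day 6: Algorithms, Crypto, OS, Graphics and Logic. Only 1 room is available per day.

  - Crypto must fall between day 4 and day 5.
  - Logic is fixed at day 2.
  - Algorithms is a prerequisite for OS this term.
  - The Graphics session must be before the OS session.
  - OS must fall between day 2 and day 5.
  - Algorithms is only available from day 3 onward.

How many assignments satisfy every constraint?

Enumerating: Algorithms=day 3, Crypto=day 4, Graphics=day 1, Logic=day 2, OS=day 5 | Graphics -> day 1, OS -> day 4, Crypto -> day 5, Algorithms -> day 3, Logic -> day 2.

2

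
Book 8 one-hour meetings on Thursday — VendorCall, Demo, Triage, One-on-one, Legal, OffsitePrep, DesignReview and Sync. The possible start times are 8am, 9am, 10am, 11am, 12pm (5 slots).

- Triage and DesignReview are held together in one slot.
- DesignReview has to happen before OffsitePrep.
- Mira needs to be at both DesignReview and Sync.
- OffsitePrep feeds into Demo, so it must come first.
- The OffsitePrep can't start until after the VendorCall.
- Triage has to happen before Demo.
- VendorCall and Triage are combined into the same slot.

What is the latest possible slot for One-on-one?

One-on-one at 12pm is achievable: Demo=10am, OffsitePrep=9am, One-on-one=12pm, Sync=9am, VendorCall=8am, DesignReview=8am, Legal=8am, Triage=8am.

12pm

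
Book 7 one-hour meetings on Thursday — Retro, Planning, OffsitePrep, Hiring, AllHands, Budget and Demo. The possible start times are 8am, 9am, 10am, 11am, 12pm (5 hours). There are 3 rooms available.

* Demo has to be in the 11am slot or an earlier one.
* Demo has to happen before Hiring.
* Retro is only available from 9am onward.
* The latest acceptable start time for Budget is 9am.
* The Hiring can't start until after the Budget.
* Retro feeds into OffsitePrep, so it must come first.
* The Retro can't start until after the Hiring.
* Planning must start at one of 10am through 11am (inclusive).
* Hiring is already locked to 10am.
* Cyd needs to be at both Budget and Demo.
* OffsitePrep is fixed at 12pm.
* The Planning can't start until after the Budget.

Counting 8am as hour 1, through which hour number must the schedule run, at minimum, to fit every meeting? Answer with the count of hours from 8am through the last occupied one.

The precedence chain requires at least 4 distinct hours.
With at most 3 per hour and 7 meetings, at least 3 hours are needed.
OffsitePrep can't be placed before 12pm — that is hour 5 counting from 8am — so the schedule must run through at least 5 hours.
5 works (last occupied hour: 12pm): for example AllHands -> 8am; Hiring -> 10am; Retro -> 11am; OffsitePrep -> 12pm; Planning -> 10am; Demo -> 9am; Budget -> 8am.

5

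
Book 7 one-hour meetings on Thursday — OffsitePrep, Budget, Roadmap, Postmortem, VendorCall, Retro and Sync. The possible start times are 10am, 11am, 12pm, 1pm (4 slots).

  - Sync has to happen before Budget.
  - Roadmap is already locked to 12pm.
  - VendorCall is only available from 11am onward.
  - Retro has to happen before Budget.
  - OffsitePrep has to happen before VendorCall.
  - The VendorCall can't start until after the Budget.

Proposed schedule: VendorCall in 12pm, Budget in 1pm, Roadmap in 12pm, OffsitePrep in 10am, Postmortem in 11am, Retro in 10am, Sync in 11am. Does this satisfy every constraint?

No. The VendorCall can't start until after the Budget is not satisfied.

Sync has to happen before Budget — holds.
OffsitePrep has to happen before VendorCall — holds.
Roadmap is already locked to 12pm — holds.
VendorCall is only available from 11am onward — holds.
The VendorCall can't start until after the Budget — violated.
Retro has to happen before Budget — holds.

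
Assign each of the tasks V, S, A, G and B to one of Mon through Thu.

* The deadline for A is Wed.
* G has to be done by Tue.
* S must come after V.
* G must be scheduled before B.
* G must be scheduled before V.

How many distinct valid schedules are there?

33

Splitting on V: it can be Tue (18), Wed (15). Listing each branch's schedules as (S, A, G, B):
V=Tue: (Wed,Mon,Mon,Tue) (Wed,Mon,Mon,Wed) (Wed,Mon,Mon,Thu) (Wed,Tue,Mon,Tue) (Wed,Tue,Mon,Wed) (Wed,Tue,Mon,Thu) (Wed,Wed,Mon,Tue) (Wed,Wed,Mon,Wed) (Wed,Wed,Mon,Thu) (Thu,Mon,Mon,Tue) (Thu,Mon,Mon,Wed) (Thu,Mon,Mon,Thu) (Thu,Tue,Mon,Tue) (Thu,Tue,Mon,Wed) (Thu,Tue,Mon,Thu) (Thu,Wed,Mon,Tue) (Thu,Wed,Mon,Wed) (Thu,Wed,Mon,Thu) — 18.
V=Wed: (Thu,Mon,Mon,Tue) (Thu,Mon,Mon,Wed) (Thu,Mon,Mon,Thu) (Thu,Mon,Tue,Wed) (Thu,Mon,Tue,Thu) (Thu,Tue,Mon,Tue) (Thu,Tue,Mon,Wed) (Thu,Tue,Mon,Thu) (Thu,Tue,Tue,Wed) (Thu,Tue,Tue,Thu) (Thu,Wed,Mon,Tue) (Thu,Wed,Mon,Wed) (Thu,Wed,Mon,Thu) (Thu,Wed,Tue,Wed) (Thu,Wed,Tue,Thu) — 15.
Summing: 18 + 15 = 33.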